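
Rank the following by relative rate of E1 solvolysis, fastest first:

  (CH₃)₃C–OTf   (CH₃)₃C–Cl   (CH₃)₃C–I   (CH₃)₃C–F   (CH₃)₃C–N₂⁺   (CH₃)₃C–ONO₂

Same R in every case — rank the leaving groups.
Leaving-group ability tracks the stability of the departed species; conjugate-acid pKₐ is the usual yardstick (lower pKₐ → better LG).
(CH₃)₃C–N₂⁺ loses N₂: no meaningful conjugate acid; N₂ departs as an exceptionally stable neutral molecule
(CH₃)₃C–OTf loses OTf⁻: pKₐ(CF₃SO₃H (triflic acid)) ≈ -14
(CH₃)₃C–I loses I⁻: pKₐ(HI) ≈ -10
(CH₃)₃C–Cl loses Cl⁻: pKₐ(HCl) ≈ -7
(CH₃)₃C–ONO₂ loses NO₃⁻: pKₐ(HNO₃) ≈ -1.3
(CH₃)₃C–F loses F⁻: pKₐ(HF) ≈ 3.2

(CH₃)₃C–N₂⁺ > (CH₃)₃C–OTf > (CH₃)₃C–I > (CH₃)₃C–Cl > (CH₃)₃C–ONO₂ > (CH₃)₃C–F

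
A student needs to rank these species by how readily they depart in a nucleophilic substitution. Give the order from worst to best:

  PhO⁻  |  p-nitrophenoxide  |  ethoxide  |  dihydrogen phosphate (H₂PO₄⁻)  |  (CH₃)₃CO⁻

(CH₃)₃CO⁻ < ethoxide < PhO⁻ < p-nitrophenoxide < dihydrogen phosphate (H₂PO₄⁻)

The more stable X⁻ (or X) is on its own — i.e. the weaker a base it is — the better a leaving group it makes.
dihydrogen phosphate (H₂PO₄⁻): pKₐ(H₃PO₄) ≈ 2.1 — moderate base; biological leaving group after further activation
p-nitrophenoxide: pKₐ(p-nitrophenol) ≈ 7.2
PhO⁻: pKₐ(C₆H₅OH (phenol)) ≈ 10 — resonance into the ring helps, but still a poor LG
ethoxide: pKₐ(CH₃CH₂OH) ≈ 16
(CH₃)₃CO⁻: pKₐ(t-BuOH) ≈ 18 — bulky, strongly basic alkoxide
The question asks for worst first, so the sequence is read in increasing leaving-group ability.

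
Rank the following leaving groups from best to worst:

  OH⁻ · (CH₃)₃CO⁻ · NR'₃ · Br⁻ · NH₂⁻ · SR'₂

Br⁻: pKₐ(HBr) ≈ -9 — weak base; good leaving group
SR'₂: pKₐ(R'₂SH⁺) ≈ -7 — neutral; leaves from a sulfonium salt (R–SR'₂⁺)
NR'₃: pKₐ(R'₃NH⁺) ≈ 10.7 — neutral but still a fairly strong base; Hofmann-elimination LG
OH⁻: pKₐ(H₂O) ≈ 15.7 — strong base; essentially never leaves without prior activation
(CH₃)₃CO⁻: pKₐ(t-BuOH) ≈ 18 — bulky, strongly basic alkoxide
NH₂⁻: pKₐ(NH₃) ≈ 38

Br⁻ > SR'₂ > NR'₃ > OH⁻ > (CH₃)₃CO⁻ > NH₂⁻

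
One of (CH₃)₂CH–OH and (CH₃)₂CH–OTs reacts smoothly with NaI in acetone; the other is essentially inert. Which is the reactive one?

(CH₃)₂CH–OTs

From (CH₃)₂CH–OH the departing group would be OH⁻ (pKₐ(H₂O) ≈ 15.7). Strong base; essentially never leaves without prior activation.
From (CH₃)₂CH–OTs the leaving group is OTs⁻ (pKₐ(p-CH₃C₆H₄SO₃H (TsOH)) ≈ -2.8). Resonance-delocalised arenesulfonate.
(In practice (CH₃)₂CH–OTs is made from (CH₃)₂CH–OH by treatment with TsCl / pyridine, converting the hydroxyl into a tosylate.)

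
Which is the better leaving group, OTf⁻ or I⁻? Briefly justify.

OTf⁻

OTf⁻ is the better leaving group.
pKₐ(CF₃SO₃H (triflic acid)) ≈ -14 versus pKₐ(HI) ≈ -10: OTf⁻ is the much weaker base.
Charge spread over three oxygens and a CF₃ group; the premier leaving group in synthesis.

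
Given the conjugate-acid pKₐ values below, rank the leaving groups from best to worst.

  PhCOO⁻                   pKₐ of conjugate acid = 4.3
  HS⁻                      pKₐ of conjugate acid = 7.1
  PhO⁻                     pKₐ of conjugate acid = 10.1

PhCOO⁻ > HS⁻ > PhO⁻

Lower conjugate-acid pKₐ ⇒ weaker base ⇒ better leaving group.
Sorting by the given values: PhCOO⁻ (4.3), HS⁻ (7.1), PhO⁻ (10.1).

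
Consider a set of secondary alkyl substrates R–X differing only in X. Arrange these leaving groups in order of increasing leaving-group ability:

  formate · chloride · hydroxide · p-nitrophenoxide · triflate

hydroxide < p-nitrophenoxide < formate < chloride < triflate

A good leaving group is a weak base: the lower the pKₐ of its conjugate acid, the more readily it departs.
triflate: pKₐ(CF₃SO₃H (triflic acid)) ≈ -14
chloride: pKₐ(HCl) ≈ -7 — moderately weak base
formate: pKₐ(HCOOH) ≈ 3.8 — resonance-stabilised carboxylate
p-nitrophenoxide: pKₐ(p-nitrophenol) ≈ 7.2 — nitro group delocalises the charge; the classic chromogenic LG
hydroxide: pKₐ(H₂O) ≈ 15.7 — strong base; essentially never leaves without prior activation
Listed from poorest to best leaving group as asked.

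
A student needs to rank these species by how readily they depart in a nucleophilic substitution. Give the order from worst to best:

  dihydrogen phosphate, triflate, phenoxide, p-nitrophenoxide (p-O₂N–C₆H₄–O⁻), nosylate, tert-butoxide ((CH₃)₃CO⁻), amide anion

triflate: pKₐ(CF₃SO₃H (triflic acid)) ≈ -14
nosylate: pKₐ(p-O₂NC₆H₄SO₃H) ≈ -3.5
dihydrogen phosphate: pKₐ(H₃PO₄) ≈ 2.1
p-nitrophenoxide (p-O₂N–C₆H₄–O⁻): pKₐ(p-nitrophenol) ≈ 7.2
phenoxide: pKₐ(C₆H₅OH (phenol)) ≈ 10
tert-butoxide ((CH₃)₃CO⁻): pKₐ(t-BuOH) ≈ 18
amide anion: pKₐ(NH₃) ≈ 38
The question asks for worst first, so the sequence is read in increasing leaving-group ability.

amide anion < tert-butoxide ((CH₃)₃CO⁻) < phenoxide < p-nitrophenoxide (p-O₂N–C₆H₄–O⁻) < dihydrogen phosphate < nosylate < triflate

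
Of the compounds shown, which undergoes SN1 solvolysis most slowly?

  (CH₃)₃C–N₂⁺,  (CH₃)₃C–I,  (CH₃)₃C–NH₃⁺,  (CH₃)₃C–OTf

(CH₃)₃C–NH₃⁺

With the same alkyl group throughout, only the leaving group differentiates the rates.
A good leaving group is a weak base: the lower the pKₐ of its conjugate acid, the more readily it departs.
(CH₃)₃C–N₂⁺ loses N₂: no meaningful conjugate acid; N₂ departs as an exceptionally stable neutral molecule
(CH₃)₃C–OTf loses OTf⁻: pKₐ(CF₃SO₃H (triflic acid)) ≈ -14
(CH₃)₃C–I loses I⁻: pKₐ(HI) ≈ -10
(CH₃)₃C–NH₃⁺ loses NH₃: pKₐ(NH₄⁺) ≈ 9.2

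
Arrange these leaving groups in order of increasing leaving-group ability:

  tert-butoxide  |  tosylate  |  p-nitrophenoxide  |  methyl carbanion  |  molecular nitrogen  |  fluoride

The more stable X⁻ (or X) is on its own — i.e. the weaker a base it is — the better a leaving group it makes.
molecular nitrogen: no meaningful conjugate acid; N₂ departs as an exceptionally stable neutral molecule
tosylate: pKₐ(p-CH₃C₆H₄SO₃H (TsOH)) ≈ -2.8
fluoride: pKₐ(HF) ≈ 3.2
p-nitrophenoxide: pKₐ(p-nitrophenol) ≈ 7.2
tert-butoxide: pKₐ(t-BuOH) ≈ 18
methyl carbanion: pKₐ(CH₄) ≈ 48
Reversing gives the worst-to-best order requested.

methyl carbanion < tert-butoxide < p-nitrophenoxide < fluoride < tosylate < molecular nitrogen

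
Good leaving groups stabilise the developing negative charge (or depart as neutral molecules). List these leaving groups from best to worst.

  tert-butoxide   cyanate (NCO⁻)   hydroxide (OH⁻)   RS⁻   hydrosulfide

cyanate (NCO⁻) > hydrosulfide > RS⁻ > hydroxide (OH⁻) > tert-butoxide

A good leaving group is a weak base: the lower the pKₐ of its conjugate acid, the more readily it departs.
cyanate (NCO⁻): pKₐ(HOCN) ≈ 3.5
hydrosulfide: pKₐ(H₂S) ≈ 7
RS⁻: pKₐ(RSH (a thiol)) ≈ 10.5
hydroxide (OH⁻): pKₐ(H₂O) ≈ 15.7 — strong base; essentially never leaves without prior activation
tert-butoxide: pKₐ(t-BuOH) ≈ 18 — bulky, strongly basic alkoxide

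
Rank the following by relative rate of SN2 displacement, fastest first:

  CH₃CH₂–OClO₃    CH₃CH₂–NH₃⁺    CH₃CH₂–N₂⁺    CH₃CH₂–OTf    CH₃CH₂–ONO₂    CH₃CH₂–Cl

CH₃CH₂–N₂⁺ > CH₃CH₂–OTf > CH₃CH₂–OClO₃ > CH₃CH₂–Cl > CH₃CH₂–ONO₂ > CH₃CH₂–NH₃⁺

The skeletons are identical, so relative rate is governed entirely by leaving-group ability.
The more stable X⁻ (or X) is on its own — i.e. the weaker a base it is — the better a leaving group it makes.
CH₃CH₂–N₂⁺ loses N₂: no meaningful conjugate acid; N₂ departs as an exceptionally stable neutral molecule
CH₃CH₂–OTf loses OTf⁻: pKₐ(CF₃SO₃H (triflic acid)) ≈ -14
CH₃CH₂–OClO₃ loses ClO₄⁻: pKₐ(HClO₄) ≈ -10
CH₃CH₂–Cl loses Cl⁻: pKₐ(HCl) ≈ -7
CH₃CH₂–ONO₂ loses NO₃⁻: pKₐ(HNO₃) ≈ -1.3
CH₃CH₂–NH₃⁺ loses NH₃: pKₐ(NH₄⁺) ≈ 9.2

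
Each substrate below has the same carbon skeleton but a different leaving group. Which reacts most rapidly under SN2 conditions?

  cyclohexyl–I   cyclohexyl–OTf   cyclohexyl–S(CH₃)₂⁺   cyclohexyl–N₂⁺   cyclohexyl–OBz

Same R in every case — rank the leaving groups.
A good leaving group is a weak base: the lower the pKₐ of its conjugate acid, the more readily it departs.
cyclohexyl–N₂⁺ loses N₂: no meaningful conjugate acid; N₂ departs as an exceptionally stable neutral molecule
cyclohexyl–OTf loses OTf⁻: pKₐ(CF₃SO₃H (triflic acid)) ≈ -14
cyclohexyl–I loses I⁻: pKₐ(HI) ≈ -10
cyclohexyl–S(CH₃)₂⁺ loses SR'₂: pKₐ(R'₂SH⁺) ≈ -7
cyclohexyl–OBz loses PhCOO⁻: pKₐ(C₆H₅COOH) ≈ 4.2

cyclohexyl–N₂⁺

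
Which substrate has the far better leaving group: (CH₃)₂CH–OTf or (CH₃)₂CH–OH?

(CH₃)₂CH–OTf

From (CH₃)₂CH–OH the departing group would be OH⁻ (pKₐ(H₂O) ≈ 15.7). Strong base; essentially never leaves without prior activation.
From (CH₃)₂CH–OTf the leaving group is OTf⁻ (pKₐ(CF₃SO₃H (triflic acid)) ≈ -14). Charge spread over three oxygens and a CF₃ group; the premier leaving group in synthesis.
(In practice (CH₃)₂CH–OTf is made from (CH₃)₂CH–OH by treatment with Tf₂O / 2,6-lutidine, converting the hydroxyl into a triflate.)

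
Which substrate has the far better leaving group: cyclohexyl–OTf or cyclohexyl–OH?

cyclohexyl–OTf

From cyclohexyl–OH the departing group would be OH⁻ (pKₐ(H₂O) ≈ 15.7). Strong base; essentially never leaves without prior activation.
From cyclohexyl–OTf the leaving group is OTf⁻ (pKₐ(CF₃SO₃H (triflic acid)) ≈ -14). Charge spread over three oxygens and a CF₃ group; the premier leaving group in synthesis.
(In practice cyclohexyl–OTf is made from cyclohexyl–OH by treatment with Tf₂O / 2,6-lutidine, converting the hydroxyl into a triflate.)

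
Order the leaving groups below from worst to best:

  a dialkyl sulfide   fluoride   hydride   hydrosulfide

hydride < hydrosulfide < fluoride < a dialkyl sulfide

a dialkyl sulfide: pKₐ(R'₂SH⁺) ≈ -7 — neutral; leaves from a sulfonium salt (R–SR'₂⁺)
fluoride: pKₐ(HF) ≈ 3.2
hydrosulfide: pKₐ(H₂S) ≈ 7
hydride: pKₐ(H₂) ≈ 36
Listed from poorest to best leaving group as asked.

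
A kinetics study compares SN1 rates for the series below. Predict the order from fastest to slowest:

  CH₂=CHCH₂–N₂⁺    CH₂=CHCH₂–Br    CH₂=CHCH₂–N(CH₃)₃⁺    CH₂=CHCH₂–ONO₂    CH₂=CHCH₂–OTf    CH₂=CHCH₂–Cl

CH₂=CHCH₂–N₂⁺ > CH₂=CHCH₂–OTf > CH₂=CHCH₂–Br > CH₂=CHCH₂–Cl > CH₂=CHCH₂–ONO₂ > CH₂=CHCH₂–N(CH₃)₃⁺

The skeletons are identical, so relative rate is governed entirely by leaving-group ability.
Leaving-group ability tracks the stability of the departed species; conjugate-acid pKₐ is the usual yardstick (lower pKₐ → better LG).
CH₂=CHCH₂–N₂⁺ loses N₂: no meaningful conjugate acid; N₂ departs as an exceptionally stable neutral molecule
CH₂=CHCH₂–OTf loses OTf⁻: pKₐ(CF₃SO₃H (triflic acid)) ≈ -14
CH₂=CHCH₂–Br loses Br⁻: pKₐ(HBr) ≈ -9
CH₂=CHCH₂–Cl loses Cl⁻: pKₐ(HCl) ≈ -7
CH₂=CHCH₂–ONO₂ loses NO₃⁻: pKₐ(HNO₃) ≈ -1.3
CH₂=CHCH₂–N(CH₃)₃⁺ loses NR'₃: pKₐ(R'₃NH⁺) ≈ 10.7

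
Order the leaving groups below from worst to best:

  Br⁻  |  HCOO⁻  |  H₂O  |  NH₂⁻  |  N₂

N₂: no meaningful conjugate acid; N₂ departs as an exceptionally stable neutral molecule
Br⁻: pKₐ(HBr) ≈ -9
H₂O: pKₐ(H₃O⁺) ≈ -1.7
HCOO⁻: pKₐ(HCOOH) ≈ 3.8
NH₂⁻: pKₐ(NH₃) ≈ 38
Reversing gives the worst-to-best order requested.

NH₂⁻ < HCOO⁻ < H₂O < Br⁻ < N₂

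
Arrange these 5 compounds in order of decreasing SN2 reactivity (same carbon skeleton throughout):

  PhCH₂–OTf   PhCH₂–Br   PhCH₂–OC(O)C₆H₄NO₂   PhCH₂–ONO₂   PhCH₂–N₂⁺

With the same alkyl group throughout, only the leaving group differentiates the rates.
Leaving-group ability tracks the stability of the departed species; conjugate-acid pKₐ is the usual yardstick (lower pKₐ → better LG).
PhCH₂–N₂⁺ loses N₂: no meaningful conjugate acid; N₂ departs as an exceptionally stable neutral molecule
PhCH₂–OTf loses OTf⁻: pKₐ(CF₃SO₃H (triflic acid)) ≈ -14
PhCH₂–Br loses Br⁻: pKₐ(HBr) ≈ -9
PhCH₂–ONO₂ loses NO₃⁻: pKₐ(HNO₃) ≈ -1.3
PhCH₂–OC(O)C₆H₄NO₂ loses p-O₂N–C₆H₄–COO⁻: pKₐ(p-nitrobenzoic acid) ≈ 3.4

PhCH₂–N₂⁺ > PhCH₂–OTf > PhCH₂–Br > PhCH₂–ONO₂ > PhCH₂–OC(O)C₆H₄NO₂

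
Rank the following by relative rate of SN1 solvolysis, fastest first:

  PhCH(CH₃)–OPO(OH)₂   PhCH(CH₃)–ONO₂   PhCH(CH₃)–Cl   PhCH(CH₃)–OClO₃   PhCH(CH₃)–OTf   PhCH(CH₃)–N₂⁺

PhCH(CH₃)–N₂⁺ > PhCH(CH₃)–OTf > PhCH(CH₃)–OClO₃ > PhCH(CH₃)–Cl > PhCH(CH₃)–ONO₂ > PhCH(CH₃)–OPO(OH)₂

Same R in every case — rank the leaving groups.
Leaving-group ability tracks the stability of the departed species; conjugate-acid pKₐ is the usual yardstick (lower pKₐ → better LG).
PhCH(CH₃)–N₂⁺ loses N₂: no meaningful conjugate acid; N₂ departs as an exceptionally stable neutral molecule
PhCH(CH₃)–OTf loses OTf⁻: pKₐ(CF₃SO₃H (triflic acid)) ≈ -14
PhCH(CH₃)–OClO₃ loses ClO₄⁻: pKₐ(HClO₄) ≈ -10
PhCH(CH₃)–Cl loses Cl⁻: pKₐ(HCl) ≈ -7
PhCH(CH₃)–ONO₂ loses NO₃⁻: pKₐ(HNO₃) ≈ -1.3
PhCH(CH₃)–OPO(OH)₂ loses H₂PO₄⁻: pKₐ(H₃PO₄) ≈ 2.1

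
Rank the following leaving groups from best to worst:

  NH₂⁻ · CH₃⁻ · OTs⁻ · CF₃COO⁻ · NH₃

The more stable X⁻ (or X) is on its own — i.e. the weaker a base it is — the better a leaving group it makes.
OTs⁻: pKₐ(p-CH₃C₆H₄SO₃H (TsOH)) ≈ -2.8
CF₃COO⁻: pKₐ(CF₃COOH) ≈ 0.2
NH₃: pKₐ(NH₄⁺) ≈ 9.2
NH₂⁻: pKₐ(NH₃) ≈ 38
CH₃⁻: pKₐ(CH₄) ≈ 48

OTs⁻ > CF₃COO⁻ > NH₃ > NH₂⁻ > CH₃⁻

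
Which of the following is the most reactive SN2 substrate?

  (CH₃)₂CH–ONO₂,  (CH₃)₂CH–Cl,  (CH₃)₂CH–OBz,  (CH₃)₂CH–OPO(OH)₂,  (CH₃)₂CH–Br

Same R in every case — rank the leaving groups.
Leaving-group ability tracks the stability of the departed species; conjugate-acid pKₐ is the usual yardstick (lower pKₐ → better LG).
(CH₃)₂CH–Br loses Br⁻: pKₐ(HBr) ≈ -9
(CH₃)₂CH–Cl loses Cl⁻: pKₐ(HCl) ≈ -7
(CH₃)₂CH–ONO₂ loses NO₃⁻: pKₐ(HNO₃) ≈ -1.3
(CH₃)₂CH–OPO(OH)₂ loses H₂PO₄⁻: pKₐ(H₃PO₄) ≈ 2.1
(CH₃)₂CH–OBz loses PhCOO⁻: pKₐ(C₆H₅COOH) ≈ 4.2

(CH₃)₂CH–Br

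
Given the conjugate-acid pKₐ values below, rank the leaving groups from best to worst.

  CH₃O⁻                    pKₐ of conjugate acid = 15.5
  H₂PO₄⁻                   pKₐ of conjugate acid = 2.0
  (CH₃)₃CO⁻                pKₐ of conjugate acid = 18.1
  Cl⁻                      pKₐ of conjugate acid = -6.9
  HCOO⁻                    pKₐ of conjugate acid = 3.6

Lower conjugate-acid pKₐ ⇒ weaker base ⇒ better leaving group.
Sorting by the given values: Cl⁻ (-6.9), H₂PO₄⁻ (2.0), HCOO⁻ (3.6), CH₃O⁻ (15.5), (CH₃)₃CO⁻ (18.1).

Cl⁻ > H₂PO₄⁻ > HCOO⁻ > CH₃O⁻ > (CH₃)₃CO⁻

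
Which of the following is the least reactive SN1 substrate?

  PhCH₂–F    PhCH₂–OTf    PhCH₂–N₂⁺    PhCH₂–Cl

PhCH₂–F

The skeletons are identical, so relative rate is governed entirely by leaving-group ability.
Leaving-group ability tracks the stability of the departed species; conjugate-acid pKₐ is the usual yardstick (lower pKₐ → better LG).
PhCH₂–N₂⁺ loses N₂: no meaningful conjugate acid; N₂ departs as an exceptionally stable neutral molecule
PhCH₂–OTf loses OTf⁻: pKₐ(CF₃SO₃H (triflic acid)) ≈ -14
PhCH₂–Cl loses Cl⁻: pKₐ(HCl) ≈ -7
PhCH₂–F loses F⁻: pKₐ(HF) ≈ 3.2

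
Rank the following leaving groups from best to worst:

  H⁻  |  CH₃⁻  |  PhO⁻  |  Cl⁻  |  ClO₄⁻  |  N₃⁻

ClO₄⁻ > Cl⁻ > N₃⁻ > PhO⁻ > H⁻ > CH₃⁻

A good leaving group is a weak base: the lower the pKₐ of its conjugate acid, the more readily it departs.
ClO₄⁻: pKₐ(HClO₄) ≈ -10 — extremely weak base; rarely used for safety reasons
Cl⁻: pKₐ(HCl) ≈ -7
N₃⁻: pKₐ(HN₃) ≈ 4.7
PhO⁻: pKₐ(C₆H₅OH (phenol)) ≈ 10
H⁻: pKₐ(H₂) ≈ 36 — extremely strong base; leaves only in special hydride-transfer contexts
CH₃⁻: pKₐ(CH₄) ≈ 48 — unstabilised carbanion; the worst conceivable leaving group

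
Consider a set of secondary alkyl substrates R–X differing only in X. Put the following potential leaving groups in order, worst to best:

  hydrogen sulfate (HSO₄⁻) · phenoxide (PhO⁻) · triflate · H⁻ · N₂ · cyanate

N₂: no meaningful conjugate acid; N₂ departs as an exceptionally stable neutral molecule
triflate: pKₐ(CF₃SO₃H (triflic acid)) ≈ -14
hydrogen sulfate (HSO₄⁻): pKₐ(H₂SO₄) ≈ -3
cyanate: pKₐ(HOCN) ≈ 3.5
phenoxide (PhO⁻): pKₐ(C₆H₅OH (phenol)) ≈ 10
H⁻: pKₐ(H₂) ≈ 36
Listed from poorest to best leaving group as asked.

H⁻ < phenoxide (PhO⁻) < cyanate < hydrogen sulfate (HSO₄⁻) < triflate < N₂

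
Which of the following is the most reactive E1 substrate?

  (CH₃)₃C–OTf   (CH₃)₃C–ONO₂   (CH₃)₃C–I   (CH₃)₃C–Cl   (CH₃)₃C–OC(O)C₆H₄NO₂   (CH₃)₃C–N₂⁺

Identical carbon frameworks mean the comparison reduces to leaving-group quality.
Leaving-group ability tracks the stability of the departed species; conjugate-acid pKₐ is the usual yardstick (lower pKₐ → better LG).
(CH₃)₃C–N₂⁺ loses N₂: no meaningful conjugate acid; N₂ departs as an exceptionally stable neutral molecule
(CH₃)₃C–OTf loses OTf⁻: pKₐ(CF₃SO₃H (triflic acid)) ≈ -14
(CH₃)₃C–I loses I⁻: pKₐ(HI) ≈ -10
(CH₃)₃C–Cl loses Cl⁻: pKₐ(HCl) ≈ -7
(CH₃)₃C–ONO₂ loses NO₃⁻: pKₐ(HNO₃) ≈ -1.3
(CH₃)₃C–OC(O)C₆H₄NO₂ loses p-O₂N–C₆H₄–COO⁻: pKₐ(p-nitrobenzoic acid) ≈ 3.4

(CH₃)₃C–N₂⁺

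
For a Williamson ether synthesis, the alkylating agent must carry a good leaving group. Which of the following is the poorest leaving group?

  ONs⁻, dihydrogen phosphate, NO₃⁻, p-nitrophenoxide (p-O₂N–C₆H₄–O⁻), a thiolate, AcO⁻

ONs⁻: pKₐ(p-O₂NC₆H₄SO₃H) ≈ -3.5
NO₃⁻: pKₐ(HNO₃) ≈ -1.3
dihydrogen phosphate: pKₐ(H₃PO₄) ≈ 2.1
AcO⁻: pKₐ(CH₃COOH) ≈ 4.8
p-nitrophenoxide (p-O₂N–C₆H₄–O⁻): pKₐ(p-nitrophenol) ≈ 7.2
a thiolate: pKₐ(RSH (a thiol)) ≈ 10.5

a thiolate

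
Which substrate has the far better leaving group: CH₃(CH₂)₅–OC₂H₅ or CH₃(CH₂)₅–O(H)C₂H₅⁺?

CH₃(CH₂)₅–O(H)C₂H₅⁺

From CH₃(CH₂)₅–OC₂H₅ the departing group would be CH₃CH₂O⁻ (pKₐ(CH₃CH₂OH) ≈ 16). Strong base; alkoxides do not leave unassisted.
From CH₃(CH₂)₅–O(H)C₂H₅⁺ the leaving group is R'OH (pKₐ(R'OH₂⁺) ≈ -2.4). Neutral; leaves from a protonated ether (an oxonium ion, R–O(H)R'⁺).
(In practice CH₃(CH₂)₅–O(H)C₂H₅⁺ is made from CH₃(CH₂)₅–OC₂H₅ by protonation with concentrated HBr, allowing neutral ethanol, rather than ethoxide, to depart.)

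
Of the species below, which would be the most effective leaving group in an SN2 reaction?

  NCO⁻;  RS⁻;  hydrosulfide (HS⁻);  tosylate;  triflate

triflate

A good leaving group is a weak base: the lower the pKₐ of its conjugate acid, the more readily it departs.
triflate: pKₐ(CF₃SO₃H (triflic acid)) ≈ -14
tosylate: pKₐ(p-CH₃C₆H₄SO₃H (TsOH)) ≈ -2.8
NCO⁻: pKₐ(HOCN) ≈ 3.5
hydrosulfide (HS⁻): pKₐ(H₂S) ≈ 7
RS⁻: pKₐ(RSH (a thiol)) ≈ 10.5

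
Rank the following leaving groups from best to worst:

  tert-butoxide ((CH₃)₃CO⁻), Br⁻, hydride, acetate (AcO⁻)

Br⁻ > acetate (AcO⁻) > tert-butoxide ((CH₃)₃CO⁻) > hydride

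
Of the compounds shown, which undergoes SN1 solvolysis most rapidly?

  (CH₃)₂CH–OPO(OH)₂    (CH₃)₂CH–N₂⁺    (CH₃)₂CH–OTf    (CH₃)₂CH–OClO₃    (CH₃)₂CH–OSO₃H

(CH₃)₂CH–N₂⁺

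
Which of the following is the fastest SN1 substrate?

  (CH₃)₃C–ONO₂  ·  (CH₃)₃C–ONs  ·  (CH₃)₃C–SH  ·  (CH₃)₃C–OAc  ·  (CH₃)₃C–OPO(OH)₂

(CH₃)₃C–ONs

Identical carbon frameworks mean the comparison reduces to leaving-group quality.
A good leaving group is a weak base: the lower the pKₐ of its conjugate acid, the more readily it departs.
(CH₃)₃C–ONs loses ONs⁻: pKₐ(p-O₂NC₆H₄SO₃H) ≈ -3.5
(CH₃)₃C–ONO₂ loses NO₃⁻: pKₐ(HNO₃) ≈ -1.3
(CH₃)₃C–OPO(OH)₂ loses H₂PO₄⁻: pKₐ(H₃PO₄) ≈ 2.1
(CH₃)₃C–OAc loses AcO⁻: pKₐ(CH₃COOH) ≈ 4.8
(CH₃)₃C–SH loses HS⁻: pKₐ(H₂S) ≈ 7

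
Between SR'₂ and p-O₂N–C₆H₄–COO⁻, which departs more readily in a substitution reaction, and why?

SR'₂ is the better leaving group.
pKₐ(R'₂SH⁺) ≈ -7 versus pKₐ(p-nitrobenzoic acid) ≈ 3.4: SR'₂ is the much weaker base.
Neutral; leaves from a sulfonium salt (R–SR'₂⁺).

SR'₂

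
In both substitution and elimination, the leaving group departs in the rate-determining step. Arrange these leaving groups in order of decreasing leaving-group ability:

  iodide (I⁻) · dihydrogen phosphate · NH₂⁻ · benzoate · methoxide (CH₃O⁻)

iodide (I⁻) > dihydrogen phosphate > benzoate > methoxide (CH₃O⁻) > NH₂⁻

Rank by basicity of the departing species: weakest base leaves most easily.
iodide (I⁻): pKₐ(HI) ≈ -10 — large, highly polarisable; very weak base
dihydrogen phosphate: pKₐ(H₃PO₄) ≈ 2.1 — moderate base; biological leaving group after further activation
benzoate: pKₐ(C₆H₅COOH) ≈ 4.2
methoxide (CH₃O⁻): pKₐ(CH₃OH) ≈ 15.5 — strong base; alkoxides do not leave unassisted
NH₂⁻: pKₐ(NH₃) ≈ 38 — extremely strong base; never a leaving group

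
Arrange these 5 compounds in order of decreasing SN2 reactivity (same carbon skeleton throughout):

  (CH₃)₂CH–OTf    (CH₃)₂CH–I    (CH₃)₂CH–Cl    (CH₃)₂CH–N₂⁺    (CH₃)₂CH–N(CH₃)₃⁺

(CH₃)₂CH–N₂⁺ > (CH₃)₂CH–OTf > (CH₃)₂CH–I > (CH₃)₂CH–Cl > (CH₃)₂CH–N(CH₃)₃⁺

The skeletons are identical, so relative rate is governed entirely by leaving-group ability.
Leaving-group ability tracks the stability of the departed species; conjugate-acid pKₐ is the usual yardstick (lower pKₐ → better LG).
(CH₃)₂CH–N₂⁺ loses N₂: no meaningful conjugate acid; N₂ departs as an exceptionally stable neutral molecule
(CH₃)₂CH–OTf loses OTf⁻: pKₐ(CF₃SO₃H (triflic acid)) ≈ -14
(CH₃)₂CH–I loses I⁻: pKₐ(HI) ≈ -10
(CH₃)₂CH–Cl loses Cl⁻: pKₐ(HCl) ≈ -7
(CH₃)₂CH–N(CH₃)₃⁺ loses NR'₃: pKₐ(R'₃NH⁺) ≈ 10.7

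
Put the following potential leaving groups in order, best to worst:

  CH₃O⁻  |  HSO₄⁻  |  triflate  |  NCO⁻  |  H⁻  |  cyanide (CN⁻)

The more stable X⁻ (or X) is on its own — i.e. the weaker a base it is — the better a leaving group it makes.
triflate: pKₐ(CF₃SO₃H (triflic acid)) ≈ -14
HSO₄⁻: pKₐ(H₂SO₄) ≈ -3
NCO⁻: pKₐ(HOCN) ≈ 3.5
cyanide (CN⁻): pKₐ(HCN) ≈ 9.2
CH₃O⁻: pKₐ(CH₃OH) ≈ 15.5
H⁻: pKₐ(H₂) ≈ 36

triflate > HSO₄⁻ > NCO⁻ > cyanide (CN⁻) > CH₃O⁻ > H⁻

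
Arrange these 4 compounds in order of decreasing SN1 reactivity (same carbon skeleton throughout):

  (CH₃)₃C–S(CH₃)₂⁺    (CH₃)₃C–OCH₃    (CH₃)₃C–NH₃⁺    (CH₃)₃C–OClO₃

(CH₃)₃C–OClO₃ > (CH₃)₃C–S(CH₃)₂⁺ > (CH₃)₃C–NH₃⁺ > (CH₃)₃C–OCH₃

Same R in every case — rank the leaving groups.
Leaving-group ability tracks the stability of the departed species; conjugate-acid pKₐ is the usual yardstick (lower pKₐ → better LG).
(CH₃)₃C–OClO₃ loses ClO₄⁻: pKₐ(HClO₄) ≈ -10
(CH₃)₃C–S(CH₃)₂⁺ loses SR'₂: pKₐ(R'₂SH⁺) ≈ -7
(CH₃)₃C–NH₃⁺ loses NH₃: pKₐ(NH₄⁺) ≈ 9.2
(CH₃)₃C–OCH₃ loses CH₃O⁻: pKₐ(CH₃OH) ≈ 15.5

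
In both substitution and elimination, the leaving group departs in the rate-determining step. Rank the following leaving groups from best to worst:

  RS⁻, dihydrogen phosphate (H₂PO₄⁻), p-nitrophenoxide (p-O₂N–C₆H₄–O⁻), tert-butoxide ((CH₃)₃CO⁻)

Leaving-group ability tracks the stability of the departed species; conjugate-acid pKₐ is the usual yardstick (lower pKₐ → better LG).
dihydrogen phosphate (H₂PO₄⁻): pKₐ(H₃PO₄) ≈ 2.1 — moderate base; biological leaving group after further activation
p-nitrophenoxide (p-O₂N–C₆H₄–O⁻): pKₐ(p-nitrophenol) ≈ 7.2 — nitro group delocalises the charge; the classic chromogenic LG
RS⁻: pKₐ(RSH (a thiol)) ≈ 10.5 — moderately basic; rarely leaves without activation
tert-butoxide ((CH₃)₃CO⁻): pKₐ(t-BuOH) ≈ 18

dihydrogen phosphate (H₂PO₄⁻) > p-nitrophenoxide (p-O₂N–C₆H₄–O⁻) > RS⁻ > tert-butoxide ((CH₃)₃CO⁻)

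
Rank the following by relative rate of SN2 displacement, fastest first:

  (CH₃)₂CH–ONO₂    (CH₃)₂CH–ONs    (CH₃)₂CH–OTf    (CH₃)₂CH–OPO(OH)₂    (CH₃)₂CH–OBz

With the same alkyl group throughout, only the leaving group differentiates the rates.
Leaving-group ability tracks the stability of the departed species; conjugate-acid pKₐ is the usual yardstick (lower pKₐ → better LG).
(CH₃)₂CH–OTf loses OTf⁻: pKₐ(CF₃SO₃H (triflic acid)) ≈ -14
(CH₃)₂CH–ONs loses ONs⁻: pKₐ(p-O₂NC₆H₄SO₃H) ≈ -3.5
(CH₃)₂CH–ONO₂ loses NO₃⁻: pKₐ(HNO₃) ≈ -1.3
(CH₃)₂CH–OPO(OH)₂ loses H₂PO₄⁻: pKₐ(H₃PO₄) ≈ 2.1
(CH₃)₂CH–OBz loses PhCOO⁻: pKₐ(C₆H₅COOH) ≈ 4.2

(CH₃)₂CH–OTf > (CH₃)₂CH–ONs > (CH₃)₂CH–ONO₂ > (CH₃)₂CH–OPO(OH)₂ > (CH₃)₂CH–OBz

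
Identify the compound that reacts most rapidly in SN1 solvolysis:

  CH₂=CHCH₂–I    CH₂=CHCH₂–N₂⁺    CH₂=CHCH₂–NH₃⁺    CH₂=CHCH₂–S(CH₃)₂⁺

CH₂=CHCH₂–N₂⁺

With the same alkyl group throughout, only the leaving group differentiates the rates.
A good leaving group is a weak base: the lower the pKₐ of its conjugate acid, the more readily it departs.
CH₂=CHCH₂–N₂⁺ loses N₂: no meaningful conjugate acid; N₂ departs as an exceptionally stable neutral molecule
CH₂=CHCH₂–I loses I⁻: pKₐ(HI) ≈ -10
CH₂=CHCH₂–S(CH₃)₂⁺ loses SR'₂: pKₐ(R'₂SH⁺) ≈ -7
CH₂=CHCH₂–NH₃⁺ loses NH₃: pKₐ(NH₄⁺) ≈ 9.2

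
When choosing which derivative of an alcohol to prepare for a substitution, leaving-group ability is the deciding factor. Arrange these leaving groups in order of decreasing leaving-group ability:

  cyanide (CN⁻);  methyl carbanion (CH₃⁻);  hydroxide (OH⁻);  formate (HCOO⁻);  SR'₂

The more stable X⁻ (or X) is on its own — i.e. the weaker a base it is — the better a leaving group it makes.
SR'₂: pKₐ(R'₂SH⁺) ≈ -7 — neutral; leaves from a sulfonium salt (R–SR'₂⁺)
formate (HCOO⁻): pKₐ(HCOOH) ≈ 3.8
cyanide (CN⁻): pKₐ(HCN) ≈ 9.2
hydroxide (OH⁻): pKₐ(H₂O) ≈ 15.7 — strong base; essentially never leaves without prior activation
methyl carbanion (CH₃⁻): pKₐ(CH₄) ≈ 48

SR'₂ > formate (HCOO⁻) > cyanide (CN⁻) > hydroxide (OH⁻) > methyl carbanion (CH₃⁻)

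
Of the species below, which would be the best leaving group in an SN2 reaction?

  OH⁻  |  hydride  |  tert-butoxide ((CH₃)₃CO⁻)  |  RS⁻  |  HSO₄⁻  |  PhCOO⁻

Leaving-group ability tracks the stability of the departed species; conjugate-acid pKₐ is the usual yardstick (lower pKₐ → better LG).
HSO₄⁻: pKₐ(H₂SO₄) ≈ -3
PhCOO⁻: pKₐ(C₆H₅COOH) ≈ 4.2
RS⁻: pKₐ(RSH (a thiol)) ≈ 10.5
OH⁻: pKₐ(H₂O) ≈ 15.7
tert-butoxide ((CH₃)₃CO⁻): pKₐ(t-BuOH) ≈ 18
hydride: pKₐ(H₂) ≈ 36

HSO₄⁻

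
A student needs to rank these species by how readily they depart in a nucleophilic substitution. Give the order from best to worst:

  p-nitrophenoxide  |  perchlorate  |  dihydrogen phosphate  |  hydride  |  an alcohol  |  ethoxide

perchlorate > an alcohol > dihydrogen phosphate > p-nitrophenoxide > ethoxide > hydride

A good leaving group is a weak base: the lower the pKₐ of its conjugate acid, the more readily it departs.
perchlorate: pKₐ(HClO₄) ≈ -10
an alcohol: pKₐ(R'OH₂⁺) ≈ -2.4
dihydrogen phosphate: pKₐ(H₃PO₄) ≈ 2.1
p-nitrophenoxide: pKₐ(p-nitrophenol) ≈ 7.2
ethoxide: pKₐ(CH₃CH₂OH) ≈ 16
hydride: pKₐ(H₂) ≈ 36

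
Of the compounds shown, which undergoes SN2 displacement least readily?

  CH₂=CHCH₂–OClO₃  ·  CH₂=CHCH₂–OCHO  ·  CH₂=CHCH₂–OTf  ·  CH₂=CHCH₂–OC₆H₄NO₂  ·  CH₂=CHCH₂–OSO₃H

CH₂=CHCH₂–OC₆H₄NO₂

With the same alkyl group throughout, only the leaving group differentiates the rates.
Leaving-group ability tracks the stability of the departed species; conjugate-acid pKₐ is the usual yardstick (lower pKₐ → better LG).
CH₂=CHCH₂–OTf loses OTf⁻: pKₐ(CF₃SO₃H (triflic acid)) ≈ -14
CH₂=CHCH₂–OClO₃ loses ClO₄⁻: pKₐ(HClO₄) ≈ -10
CH₂=CHCH₂–OSO₃H loses HSO₄⁻: pKₐ(H₂SO₄) ≈ -3
CH₂=CHCH₂–OCHO loses HCOO⁻: pKₐ(HCOOH) ≈ 3.8
CH₂=CHCH₂–OC₆H₄NO₂ loses p-O₂N–C₆H₄–O⁻: pKₐ(p-nitrophenol) ≈ 7.2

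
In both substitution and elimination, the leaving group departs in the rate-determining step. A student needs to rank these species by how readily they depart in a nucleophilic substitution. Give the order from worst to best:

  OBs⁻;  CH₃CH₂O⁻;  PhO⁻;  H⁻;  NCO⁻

OBs⁻: pKₐ(p-BrC₆H₄SO₃H) ≈ -2.8
NCO⁻: pKₐ(HOCN) ≈ 3.5
PhO⁻: pKₐ(C₆H₅OH (phenol)) ≈ 10 — resonance into the ring helps, but still a poor LG
CH₃CH₂O⁻: pKₐ(CH₃CH₂OH) ≈ 16 — strong base; alkoxides do not leave unassisted
H⁻: pKₐ(H₂) ≈ 36 — extremely strong base; leaves only in special hydride-transfer contexts
The question asks for worst first, so the sequence is read in increasing leaving-group ability.

H⁻ < CH₃CH₂O⁻ < PhO⁻ < NCO⁻ < OBs⁻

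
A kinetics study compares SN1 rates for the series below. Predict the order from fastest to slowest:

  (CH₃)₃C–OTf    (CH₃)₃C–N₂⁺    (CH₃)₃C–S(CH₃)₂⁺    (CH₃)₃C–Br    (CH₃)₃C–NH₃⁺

(CH₃)₃C–N₂⁺ > (CH₃)₃C–OTf > (CH₃)₃C–Br > (CH₃)₃C–S(CH₃)₂⁺ > (CH₃)₃C–NH₃⁺

The skeletons are identical, so relative rate is governed entirely by leaving-group ability.
The more stable X⁻ (or X) is on its own — i.e. the weaker a base it is — the better a leaving group it makes.
(CH₃)₃C–N₂⁺ loses N₂: no meaningful conjugate acid; N₂ departs as an exceptionally stable neutral molecule
(CH₃)₃C–OTf loses OTf⁻: pKₐ(CF₃SO₃H (triflic acid)) ≈ -14
(CH₃)₃C–Br loses Br⁻: pKₐ(HBr) ≈ -9
(CH₃)₃C–S(CH₃)₂⁺ loses SR'₂: pKₐ(R'₂SH⁺) ≈ -7
(CH₃)₃C–NH₃⁺ loses NH₃: pKₐ(NH₄⁺) ≈ 9.2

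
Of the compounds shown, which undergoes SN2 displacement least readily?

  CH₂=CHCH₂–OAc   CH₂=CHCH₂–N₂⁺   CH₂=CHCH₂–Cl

The skeletons are identical, so relative rate is governed entirely by leaving-group ability.
Leaving-group ability tracks the stability of the departed species; conjugate-acid pKₐ is the usual yardstick (lower pKₐ → better LG).
CH₂=CHCH₂–N₂⁺ loses N₂: no meaningful conjugate acid; N₂ departs as an exceptionally stable neutral molecule
CH₂=CHCH₂–Cl loses Cl⁻: pKₐ(HCl) ≈ -7
CH₂=CHCH₂–OAc loses AcO⁻: pKₐ(CH₃COOH) ≈ 4.8

CH₂=CHCH₂–OAc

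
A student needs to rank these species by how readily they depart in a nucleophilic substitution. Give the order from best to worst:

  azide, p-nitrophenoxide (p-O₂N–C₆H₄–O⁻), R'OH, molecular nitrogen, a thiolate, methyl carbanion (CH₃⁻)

molecular nitrogen: no meaningful conjugate acid; N₂ departs as an exceptionally stable neutral molecule
R'OH: pKₐ(R'OH₂⁺) ≈ -2.4
azide: pKₐ(HN₃) ≈ 4.7
p-nitrophenoxide (p-O₂N–C₆H₄–O⁻): pKₐ(p-nitrophenol) ≈ 7.2
a thiolate: pKₐ(RSH (a thiol)) ≈ 10.5 — moderately basic; rarely leaves without activation
methyl carbanion (CH₃⁻): pKₐ(CH₄) ≈ 48 — unstabilised carbanion; the worst conceivable leaving group

molecular nitrogen > R'OH > azide > p-nitrophenoxide (p-O₂N–C₆H₄–O⁻) > a thiolate > methyl carbanion (CH₃⁻)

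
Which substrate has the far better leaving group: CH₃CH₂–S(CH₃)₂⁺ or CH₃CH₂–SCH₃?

From CH₃CH₂–SCH₃ the departing group would be RS⁻ (pKₐ(RSH (a thiol)) ≈ 10.5). Moderately basic; rarely leaves without activation.
From CH₃CH₂–S(CH₃)₂⁺ the leaving group is SR'₂ (pKₐ(R'₂SH⁺) ≈ -7). Neutral; leaves from a sulfonium salt (R–SR'₂⁺).
(In practice CH₃CH₂–S(CH₃)₂⁺ is made from CH₃CH₂–SCH₃ by S-methylation with CH₃I, allowing neutral dimethyl sulfide, rather than methanethiolate, to depart.)

CH₃CH₂–S(CH₃)₂⁺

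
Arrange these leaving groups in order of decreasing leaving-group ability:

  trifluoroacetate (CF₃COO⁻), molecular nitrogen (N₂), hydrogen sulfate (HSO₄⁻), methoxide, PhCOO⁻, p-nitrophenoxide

molecular nitrogen (N₂) > hydrogen sulfate (HSO₄⁻) > trifluoroacetate (CF₃COO⁻) > PhCOO⁻ > p-nitrophenoxide > methoxide

molecular nitrogen (N₂): no meaningful conjugate acid; N₂ departs as an exceptionally stable neutral molecule
hydrogen sulfate (HSO₄⁻): pKₐ(H₂SO₄) ≈ -3 — conjugate base of a strong mineral acid
trifluoroacetate (CF₃COO⁻): pKₐ(CF₃COOH) ≈ 0.2
PhCOO⁻: pKₐ(C₆H₅COOH) ≈ 4.2
p-nitrophenoxide: pKₐ(p-nitrophenol) ≈ 7.2
methoxide: pKₐ(CH₃OH) ≈ 15.5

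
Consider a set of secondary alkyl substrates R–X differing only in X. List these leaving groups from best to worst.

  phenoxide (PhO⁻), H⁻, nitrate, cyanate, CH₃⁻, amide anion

Rank by basicity of the departing species: weakest base leaves most easily.
nitrate: pKₐ(HNO₃) ≈ -1.3
cyanate: pKₐ(HOCN) ≈ 3.5 — resonance between N and O
phenoxide (PhO⁻): pKₐ(C₆H₅OH (phenol)) ≈ 10
H⁻: pKₐ(H₂) ≈ 36 — extremely strong base; leaves only in special hydride-transfer contexts
amide anion: pKₐ(NH₃) ≈ 38 — extremely strong base; never a leaving group
CH₃⁻: pKₐ(CH₄) ≈ 48

nitrate > cyanate > phenoxide (PhO⁻) > H⁻ > amide anion > CH₃⁻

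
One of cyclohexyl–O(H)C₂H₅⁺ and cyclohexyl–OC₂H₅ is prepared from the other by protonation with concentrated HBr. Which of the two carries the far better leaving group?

From cyclohexyl–OC₂H₅ the departing group would be CH₃CH₂O⁻ (pKₐ(CH₃CH₂OH) ≈ 16). Strong base; alkoxides do not leave unassisted.
From cyclohexyl–O(H)C₂H₅⁺ the leaving group is R'OH (pKₐ(R'OH₂⁺) ≈ -2.4). Neutral; leaves from a protonated ether (an oxonium ion, R–O(H)R'⁺).
Protonation with concentrated HBr works by allowing neutral ethanol, rather than ethoxide, to depart, making cyclohexyl–O(H)C₂H₅⁺ enormously more reactive.

cyclohexyl–O(H)C₂H₅⁺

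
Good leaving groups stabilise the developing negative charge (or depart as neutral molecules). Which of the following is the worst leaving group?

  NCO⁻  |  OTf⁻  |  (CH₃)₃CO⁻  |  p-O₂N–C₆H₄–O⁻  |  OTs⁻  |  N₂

(CH₃)₃CO⁻

A good leaving group is a weak base: the lower the pKₐ of its conjugate acid, the more readily it departs.
N₂: no meaningful conjugate acid; N₂ departs as an exceptionally stable neutral molecule
OTf⁻: pKₐ(CF₃SO₃H (triflic acid)) ≈ -14
OTs⁻: pKₐ(p-CH₃C₆H₄SO₃H (TsOH)) ≈ -2.8
NCO⁻: pKₐ(HOCN) ≈ 3.5
p-O₂N–C₆H₄–O⁻: pKₐ(p-nitrophenol) ≈ 7.2
(CH₃)₃CO⁻: pKₐ(t-BuOH) ≈ 18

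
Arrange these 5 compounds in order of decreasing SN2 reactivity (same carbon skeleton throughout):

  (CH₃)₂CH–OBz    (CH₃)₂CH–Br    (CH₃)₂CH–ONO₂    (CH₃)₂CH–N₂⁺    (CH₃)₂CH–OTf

Identical carbon frameworks mean the comparison reduces to leaving-group quality.
Leaving-group ability tracks the stability of the departed species; conjugate-acid pKₐ is the usual yardstick (lower pKₐ → better LG).
(CH₃)₂CH–N₂⁺ loses N₂: no meaningful conjugate acid; N₂ departs as an exceptionally stable neutral molecule
(CH₃)₂CH–OTf loses OTf⁻: pKₐ(CF₃SO₃H (triflic acid)) ≈ -14
(CH₃)₂CH–Br loses Br⁻: pKₐ(HBr) ≈ -9
(CH₃)₂CH–ONO₂ loses NO₃⁻: pKₐ(HNO₃) ≈ -1.3
(CH₃)₂CH–OBz loses PhCOO⁻: pKₐ(C₆H₅COOH) ≈ 4.2

(CH₃)₂CH–N₂⁺ > (CH₃)₂CH–OTf > (CH₃)₂CH–Br > (CH₃)₂CH–ONO₂ > (CH₃)₂CH–OBz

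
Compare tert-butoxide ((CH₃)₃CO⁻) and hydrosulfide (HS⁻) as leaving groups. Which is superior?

hydrosulfide (HS⁻)

hydrosulfide (HS⁻) is the better leaving group.
pKₐ(H₂S) ≈ 7 versus pKₐ(t-BuOH) ≈ 18: hydrosulfide (HS⁻) is the much weaker base.
Larger and more polarisable than the oxygen analogue.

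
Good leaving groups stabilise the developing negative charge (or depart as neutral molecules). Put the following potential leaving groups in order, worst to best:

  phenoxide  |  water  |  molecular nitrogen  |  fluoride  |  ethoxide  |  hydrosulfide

ethoxide < phenoxide < hydrosulfide < fluoride < water < molecular nitrogen

molecular nitrogen: no meaningful conjugate acid; N₂ departs as an exceptionally stable neutral molecule
water: pKₐ(H₃O⁺) ≈ -1.7
fluoride: pKₐ(HF) ≈ 3.2
hydrosulfide: pKₐ(H₂S) ≈ 7
phenoxide: pKₐ(C₆H₅OH (phenol)) ≈ 10
ethoxide: pKₐ(CH₃CH₂OH) ≈ 16
Reversing gives the worst-to-best order requested.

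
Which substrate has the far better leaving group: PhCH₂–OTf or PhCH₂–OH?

From PhCH₂–OH the departing group would be OH⁻ (pKₐ(H₂O) ≈ 15.7). Strong base; essentially never leaves without prior activation.
From PhCH₂–OTf the leaving group is OTf⁻ (pKₐ(CF₃SO₃H (triflic acid)) ≈ -14). Charge spread over three oxygens and a CF₃ group; the premier leaving group in synthesis.
(In practice PhCH₂–OTf is made from PhCH₂–OH by treatment with Tf₂O / 2,6-lutidine, converting the hydroxyl into a triflate.)

PhCH₂–OTf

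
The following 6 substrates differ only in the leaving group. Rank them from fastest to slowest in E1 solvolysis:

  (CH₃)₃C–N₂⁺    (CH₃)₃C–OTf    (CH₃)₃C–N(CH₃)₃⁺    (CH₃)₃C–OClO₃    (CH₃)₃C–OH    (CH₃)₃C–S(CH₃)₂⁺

Identical carbon frameworks mean the comparison reduces to leaving-group quality.
Leaving-group ability tracks the stability of the departed species; conjugate-acid pKₐ is the usual yardstick (lower pKₐ → better LG).
(CH₃)₃C–N₂⁺ loses N₂: no meaningful conjugate acid; N₂ departs as an exceptionally stable neutral molecule
(CH₃)₃C–OTf loses OTf⁻: pKₐ(CF₃SO₃H (triflic acid)) ≈ -14
(CH₃)₃C–OClO₃ loses ClO₄⁻: pKₐ(HClO₄) ≈ -10
(CH₃)₃C–S(CH₃)₂⁺ loses SR'₂: pKₐ(R'₂SH⁺) ≈ -7
(CH₃)₃C–N(CH₃)₃⁺ loses NR'₃: pKₐ(R'₃NH⁺) ≈ 10.7
(CH₃)₃C–OH loses OH⁻: pKₐ(H₂O) ≈ 15.7

(CH₃)₃C–N₂⁺ > (CH₃)₃C–OTf > (CH₃)₃C–OClO₃ > (CH₃)₃C–S(CH₃)₂⁺ > (CH₃)₃C–N(CH₃)₃⁺ > (CH₃)₃C–OH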